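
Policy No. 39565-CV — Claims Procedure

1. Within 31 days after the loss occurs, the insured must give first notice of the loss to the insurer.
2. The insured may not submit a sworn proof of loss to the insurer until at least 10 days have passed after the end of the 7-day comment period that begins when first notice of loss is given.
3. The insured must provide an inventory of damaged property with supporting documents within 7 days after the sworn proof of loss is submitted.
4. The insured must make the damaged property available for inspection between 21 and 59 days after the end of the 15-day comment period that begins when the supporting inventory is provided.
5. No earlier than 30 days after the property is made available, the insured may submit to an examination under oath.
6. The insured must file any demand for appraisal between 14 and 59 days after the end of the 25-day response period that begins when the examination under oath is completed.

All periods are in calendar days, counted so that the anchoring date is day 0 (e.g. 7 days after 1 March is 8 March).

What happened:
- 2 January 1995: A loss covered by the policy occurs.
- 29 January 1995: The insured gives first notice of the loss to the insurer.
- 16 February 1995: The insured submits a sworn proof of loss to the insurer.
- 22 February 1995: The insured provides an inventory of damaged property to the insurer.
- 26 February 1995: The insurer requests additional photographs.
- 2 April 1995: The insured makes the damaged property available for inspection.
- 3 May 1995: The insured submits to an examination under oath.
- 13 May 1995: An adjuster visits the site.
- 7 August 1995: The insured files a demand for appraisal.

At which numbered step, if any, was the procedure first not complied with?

(1) due by 2 January 1995 + 31 days = 2 February 1995; 29 January 1995 is within that limit.
(2) permitted from 5 February 1995 + 10 days = 15 February 1995 onward; done 16 February 1995 — permitted.
(3) due by 16 February 1995 + 7 days = 23 February 1995; 22 February 1995 is within that limit.
(4) the permitted window runs from 9 March 1995 + 21 = 30 March 1995 to 9 March 1995 + 59 = 7 May 1995; done 2 April 1995, which is between those dates.
(5) permitted from 2 April 1995 + 30 days = 2 May 1995 onward; done 3 May 1995 — permitted.
(6) the permitted window runs from 28 May 1995 + 14 = 11 June 1995 to 28 May 1995 + 59 = 26 July 1995; 7 August 1995 is 12 days past the end of the window.
That is the first point of non-compliance.

Step 6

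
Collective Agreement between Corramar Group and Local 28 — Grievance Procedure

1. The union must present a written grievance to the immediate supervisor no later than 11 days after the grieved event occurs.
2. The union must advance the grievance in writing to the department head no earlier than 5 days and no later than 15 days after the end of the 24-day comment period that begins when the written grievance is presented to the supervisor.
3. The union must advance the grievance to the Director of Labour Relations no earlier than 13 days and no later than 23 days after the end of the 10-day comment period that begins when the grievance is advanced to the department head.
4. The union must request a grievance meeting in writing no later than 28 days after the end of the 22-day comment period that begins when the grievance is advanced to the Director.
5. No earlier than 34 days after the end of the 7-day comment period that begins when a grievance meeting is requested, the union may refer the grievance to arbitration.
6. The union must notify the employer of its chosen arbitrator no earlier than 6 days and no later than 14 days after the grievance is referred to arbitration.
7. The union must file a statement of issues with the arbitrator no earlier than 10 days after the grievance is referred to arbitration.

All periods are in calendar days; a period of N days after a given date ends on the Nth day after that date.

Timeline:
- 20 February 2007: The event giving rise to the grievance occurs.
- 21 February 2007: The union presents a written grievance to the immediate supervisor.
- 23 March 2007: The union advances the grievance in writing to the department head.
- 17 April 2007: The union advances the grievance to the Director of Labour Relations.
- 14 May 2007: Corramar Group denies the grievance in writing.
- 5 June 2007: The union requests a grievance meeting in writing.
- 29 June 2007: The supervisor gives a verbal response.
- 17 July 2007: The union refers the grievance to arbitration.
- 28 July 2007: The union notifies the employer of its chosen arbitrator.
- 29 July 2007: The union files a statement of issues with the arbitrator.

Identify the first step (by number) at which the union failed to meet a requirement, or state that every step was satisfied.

Step 1: 11 days after 20 February 2007 (when the grieved event occurs) is 3 March 2007; 21 February 2007 is within that limit.
Step 2: the window is 5–15 days after 17 March 2007 (end of the 24-day comment period, which began when the written grievance is presented to the supervisor on 21 February 2007), so 22 March 2007 through 1 April 2007; done 23 March 2007, which is between those dates.
Step 3: the window is 13–23 days after 2 April 2007 (end of the 10-day comment period, which began when the grievance is advanced to the department head on 23 March 2007), so 15 April 2007 through 25 April 2007; 17 April 2007 falls inside that range.
Step 4: 28 days after 9 May 2007 (end of the 22-day comment period, which began when the grievance is advanced to the Director on 17 April 2007) is 6 June 2007; completed 5 June 2007, before the deadline.
Step 5: the earliest permitted date is 34 days after 12 June 2007 (end of the 7-day comment period, which began when a grievance meeting is requested on 5 June 2007), i.e. 16 July 2007; done 17 July 2007, after the minimum wait.
Step 6: the window is 6–14 days after 17 July 2007 (when the grievance is referred to arbitration), so 23 July 2007 through 31 July 2007; 28 July 2007 falls inside that range.
Step 7: the earliest permitted date is 10 days after 17 July 2007 (when the grievance is referred to arbitration), i.e. 27 July 2007; done 29 July 2007 — permitted.

None — every step was satisfied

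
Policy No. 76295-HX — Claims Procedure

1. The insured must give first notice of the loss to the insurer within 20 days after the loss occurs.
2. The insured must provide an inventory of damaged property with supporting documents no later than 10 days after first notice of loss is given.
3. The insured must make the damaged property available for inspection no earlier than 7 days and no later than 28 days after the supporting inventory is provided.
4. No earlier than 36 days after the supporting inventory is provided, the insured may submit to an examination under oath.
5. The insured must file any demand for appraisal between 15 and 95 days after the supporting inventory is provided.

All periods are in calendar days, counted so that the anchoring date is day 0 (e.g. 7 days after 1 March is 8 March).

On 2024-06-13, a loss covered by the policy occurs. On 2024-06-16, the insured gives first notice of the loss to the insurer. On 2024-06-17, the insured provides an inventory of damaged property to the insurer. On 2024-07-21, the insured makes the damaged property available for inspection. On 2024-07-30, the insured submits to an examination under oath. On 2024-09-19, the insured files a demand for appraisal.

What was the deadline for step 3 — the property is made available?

Step 3 runs from 2024-06-17, when the supporting inventory is provided. The window is 7–28 days after 2024-06-17; it closes on 2024-07-15.

2024-07-15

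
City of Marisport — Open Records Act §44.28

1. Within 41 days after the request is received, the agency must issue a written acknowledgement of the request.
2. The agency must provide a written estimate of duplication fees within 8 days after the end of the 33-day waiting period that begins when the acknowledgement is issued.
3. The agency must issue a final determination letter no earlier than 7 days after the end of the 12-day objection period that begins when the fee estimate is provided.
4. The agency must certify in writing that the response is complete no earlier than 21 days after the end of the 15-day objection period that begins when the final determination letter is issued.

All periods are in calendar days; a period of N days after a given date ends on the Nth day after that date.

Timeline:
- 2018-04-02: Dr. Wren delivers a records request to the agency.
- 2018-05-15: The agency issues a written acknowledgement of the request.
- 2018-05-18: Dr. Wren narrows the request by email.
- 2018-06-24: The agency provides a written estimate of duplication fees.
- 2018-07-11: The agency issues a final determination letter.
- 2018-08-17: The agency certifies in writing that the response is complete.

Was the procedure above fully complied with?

(1) due by 2018-04-02 + 41 days = 2018-05-13; done 2018-05-15 — 2 days late.
No need to go further; step 1 was not satisfied.

No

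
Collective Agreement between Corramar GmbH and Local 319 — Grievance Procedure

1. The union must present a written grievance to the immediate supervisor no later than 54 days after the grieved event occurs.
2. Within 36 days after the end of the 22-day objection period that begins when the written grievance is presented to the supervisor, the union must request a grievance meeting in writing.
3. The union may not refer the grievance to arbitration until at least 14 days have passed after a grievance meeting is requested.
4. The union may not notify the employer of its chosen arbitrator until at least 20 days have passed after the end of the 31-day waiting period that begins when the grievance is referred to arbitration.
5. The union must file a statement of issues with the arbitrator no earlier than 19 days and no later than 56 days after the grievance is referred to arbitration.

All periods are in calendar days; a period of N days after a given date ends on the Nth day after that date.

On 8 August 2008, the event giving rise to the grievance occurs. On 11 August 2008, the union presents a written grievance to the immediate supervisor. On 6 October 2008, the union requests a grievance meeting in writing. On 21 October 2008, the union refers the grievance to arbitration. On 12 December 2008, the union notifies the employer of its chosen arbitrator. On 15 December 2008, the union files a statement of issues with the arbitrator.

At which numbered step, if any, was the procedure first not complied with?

Step 1 — counting 54 days from 8 August 2008 (when the grieved event occurs) gives a deadline of 1 October 2008; 11 August 2008 is within that limit.
Step 2 — counting 36 days from 2 September 2008 (end of the 22-day objection period, which began when the written grievance is presented to the supervisor on 11 August 2008) gives a deadline of 8 October 2008; done 6 October 2008 — timely.
Step 3 — must wait 14 days from 6 October 2008 (when a grievance meeting is requested), so not before 20 October 2008; done 21 October 2008, after the minimum wait.
Step 4 — must wait 20 days from 21 November 2008 (end of the 31-day waiting period, which began when the grievance is referred to arbitration on 21 October 2008), so not before 11 December 2008; done 12 December 2008 — permitted.
Step 5 — 19 and 56 days from 21 October 2008 (when the grievance is referred to arbitration) are 9 November 2008 and 16 December 2008 respectively; done 15 December 2008, which is between those dates.

None — every step was satisfied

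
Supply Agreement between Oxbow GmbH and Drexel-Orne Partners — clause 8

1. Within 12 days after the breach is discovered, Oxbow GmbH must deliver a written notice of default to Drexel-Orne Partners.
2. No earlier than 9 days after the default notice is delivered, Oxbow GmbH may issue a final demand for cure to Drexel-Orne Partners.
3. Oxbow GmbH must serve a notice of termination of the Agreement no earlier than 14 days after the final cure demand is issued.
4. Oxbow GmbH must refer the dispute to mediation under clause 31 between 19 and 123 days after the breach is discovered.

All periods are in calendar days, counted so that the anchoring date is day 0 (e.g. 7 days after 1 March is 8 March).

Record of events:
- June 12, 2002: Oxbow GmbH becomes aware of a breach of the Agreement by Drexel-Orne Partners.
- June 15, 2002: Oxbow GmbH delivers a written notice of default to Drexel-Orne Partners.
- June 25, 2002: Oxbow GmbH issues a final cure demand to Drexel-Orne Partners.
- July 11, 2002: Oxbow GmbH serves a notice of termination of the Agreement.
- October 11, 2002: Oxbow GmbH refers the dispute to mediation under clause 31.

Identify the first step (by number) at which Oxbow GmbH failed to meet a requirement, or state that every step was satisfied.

None — every step was satisfied

Step 1: 12 days after June 12, 2002 (when the breach is discovered) is June 24, 2002; June 15, 2002 is within that limit.
Step 2: the earliest permitted date is 9 days after June 15, 2002 (when the default notice is delivered), i.e. June 24, 2002; June 25, 2002 is on or after that date.
Step 3: the earliest permitted date is 14 days after June 25, 2002 (when the final cure demand is issued), i.e. July 9, 2002; done July 11, 2002 — permitted.
Step 4: the window is 19–123 days after June 12, 2002 (when the breach is discovered), so July 1, 2002 through October 13, 2002; done October 11, 2002 — within the window.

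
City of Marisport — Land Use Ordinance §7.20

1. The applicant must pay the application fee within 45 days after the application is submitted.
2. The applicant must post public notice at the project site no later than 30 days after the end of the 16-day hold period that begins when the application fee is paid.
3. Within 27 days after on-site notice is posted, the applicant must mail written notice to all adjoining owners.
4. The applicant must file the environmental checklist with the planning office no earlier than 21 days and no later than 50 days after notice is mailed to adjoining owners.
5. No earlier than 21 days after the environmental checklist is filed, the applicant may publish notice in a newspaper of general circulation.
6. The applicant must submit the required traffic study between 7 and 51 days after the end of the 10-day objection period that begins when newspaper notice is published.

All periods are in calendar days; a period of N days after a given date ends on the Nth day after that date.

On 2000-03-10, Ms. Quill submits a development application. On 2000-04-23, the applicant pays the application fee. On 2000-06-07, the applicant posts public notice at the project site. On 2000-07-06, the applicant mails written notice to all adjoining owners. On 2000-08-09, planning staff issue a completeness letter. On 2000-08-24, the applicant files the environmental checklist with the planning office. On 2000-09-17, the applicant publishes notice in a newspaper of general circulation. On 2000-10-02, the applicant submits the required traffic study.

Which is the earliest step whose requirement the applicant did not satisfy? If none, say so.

Step 1 — counting 45 days from 2000-03-10 (when the application is submitted) gives a deadline of 2000-04-24; done 2000-04-23 — timely.
Step 2 — counting 30 days from 2000-05-09 (end of the 16-day hold period, which began when the application fee is paid on 2000-04-23) gives a deadline of 2000-06-08; completed 2000-06-07, before the deadline.
Step 3 — counting 27 days from 2000-06-07 (when on-site notice is posted) gives a deadline of 2000-07-04; done 2000-07-06 — 2 days late.
No need to go further; step 3 was not satisfied.

Step 3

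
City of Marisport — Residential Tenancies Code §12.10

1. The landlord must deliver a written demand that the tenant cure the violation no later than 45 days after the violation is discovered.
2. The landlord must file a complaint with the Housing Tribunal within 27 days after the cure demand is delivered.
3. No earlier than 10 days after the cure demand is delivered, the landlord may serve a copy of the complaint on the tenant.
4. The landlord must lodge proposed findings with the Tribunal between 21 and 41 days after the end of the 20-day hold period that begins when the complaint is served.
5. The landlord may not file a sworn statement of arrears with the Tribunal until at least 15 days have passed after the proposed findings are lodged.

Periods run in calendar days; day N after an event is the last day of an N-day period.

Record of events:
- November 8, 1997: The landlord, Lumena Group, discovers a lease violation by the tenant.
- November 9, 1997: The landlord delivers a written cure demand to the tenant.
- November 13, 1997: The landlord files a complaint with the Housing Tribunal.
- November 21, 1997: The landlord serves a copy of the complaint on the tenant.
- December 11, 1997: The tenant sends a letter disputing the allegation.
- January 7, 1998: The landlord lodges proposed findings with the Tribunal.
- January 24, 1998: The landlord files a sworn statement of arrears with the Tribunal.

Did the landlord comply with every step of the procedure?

Step 1: 45 days after November 8, 1997 (when the violation is discovered) is December 23, 1997; completed November 9, 1997, before the deadline.
Step 2: 27 days after November 9, 1997 (when the cure demand is delivered) is December 6, 1997; November 13, 1997 is within that limit.
Step 3: the earliest permitted date is 10 days after November 9, 1997 (when the cure demand is delivered), i.e. November 19, 1997; done November 21, 1997, after the minimum wait.
Step 4: the window is 21–41 days after December 11, 1997 (end of the 20-day hold period, which began when the complaint is served on November 21, 1997), so January 1, 1998 through January 21, 1998; done January 7, 1998 — within the window.
Step 5: the earliest permitted date is 15 days after January 7, 1998 (when the proposed findings are lodged), i.e. January 22, 1998; done January 24, 1998, after the minimum wait.

Yes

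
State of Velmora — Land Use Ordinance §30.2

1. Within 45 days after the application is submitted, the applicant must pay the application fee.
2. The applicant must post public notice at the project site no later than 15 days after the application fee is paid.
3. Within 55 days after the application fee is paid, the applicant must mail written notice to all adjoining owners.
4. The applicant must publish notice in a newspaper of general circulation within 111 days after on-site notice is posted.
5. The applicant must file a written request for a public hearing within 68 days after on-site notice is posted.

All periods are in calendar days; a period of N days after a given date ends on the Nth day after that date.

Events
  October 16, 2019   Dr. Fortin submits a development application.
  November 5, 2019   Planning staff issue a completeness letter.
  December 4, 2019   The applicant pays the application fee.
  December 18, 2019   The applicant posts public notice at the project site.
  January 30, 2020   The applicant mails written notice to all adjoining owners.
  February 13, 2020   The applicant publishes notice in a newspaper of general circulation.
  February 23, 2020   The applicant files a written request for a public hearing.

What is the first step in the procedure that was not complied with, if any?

Step 1 — counting 45 days from October 16, 2019 (when the application is submitted) gives a deadline of November 30, 2019; done December 4, 2019 — 4 days late.
That is the first point of non-compliance.

Step 1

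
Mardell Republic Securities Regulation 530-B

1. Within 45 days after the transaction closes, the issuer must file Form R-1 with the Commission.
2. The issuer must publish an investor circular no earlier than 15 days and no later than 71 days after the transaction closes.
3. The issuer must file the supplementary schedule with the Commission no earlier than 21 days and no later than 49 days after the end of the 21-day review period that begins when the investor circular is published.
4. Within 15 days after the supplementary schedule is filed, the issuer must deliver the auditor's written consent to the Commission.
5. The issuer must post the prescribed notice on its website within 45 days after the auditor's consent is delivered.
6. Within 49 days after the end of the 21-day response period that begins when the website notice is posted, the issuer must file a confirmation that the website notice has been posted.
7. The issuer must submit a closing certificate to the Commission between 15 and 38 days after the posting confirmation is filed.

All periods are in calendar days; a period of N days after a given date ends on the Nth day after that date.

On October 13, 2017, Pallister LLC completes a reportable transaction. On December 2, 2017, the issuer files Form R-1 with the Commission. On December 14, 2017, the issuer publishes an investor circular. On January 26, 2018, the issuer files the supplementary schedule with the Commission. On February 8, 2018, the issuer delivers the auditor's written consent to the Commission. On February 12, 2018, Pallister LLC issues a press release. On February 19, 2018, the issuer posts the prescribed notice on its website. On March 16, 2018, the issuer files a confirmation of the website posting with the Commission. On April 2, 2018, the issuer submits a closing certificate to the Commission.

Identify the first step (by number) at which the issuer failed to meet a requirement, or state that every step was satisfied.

(1) due by October 13, 2017 + 45 days = November 27, 2017; not done until December 2, 2017, 5 days after the deadline.
No need to go further; step 1 was not satisfied.

Step 1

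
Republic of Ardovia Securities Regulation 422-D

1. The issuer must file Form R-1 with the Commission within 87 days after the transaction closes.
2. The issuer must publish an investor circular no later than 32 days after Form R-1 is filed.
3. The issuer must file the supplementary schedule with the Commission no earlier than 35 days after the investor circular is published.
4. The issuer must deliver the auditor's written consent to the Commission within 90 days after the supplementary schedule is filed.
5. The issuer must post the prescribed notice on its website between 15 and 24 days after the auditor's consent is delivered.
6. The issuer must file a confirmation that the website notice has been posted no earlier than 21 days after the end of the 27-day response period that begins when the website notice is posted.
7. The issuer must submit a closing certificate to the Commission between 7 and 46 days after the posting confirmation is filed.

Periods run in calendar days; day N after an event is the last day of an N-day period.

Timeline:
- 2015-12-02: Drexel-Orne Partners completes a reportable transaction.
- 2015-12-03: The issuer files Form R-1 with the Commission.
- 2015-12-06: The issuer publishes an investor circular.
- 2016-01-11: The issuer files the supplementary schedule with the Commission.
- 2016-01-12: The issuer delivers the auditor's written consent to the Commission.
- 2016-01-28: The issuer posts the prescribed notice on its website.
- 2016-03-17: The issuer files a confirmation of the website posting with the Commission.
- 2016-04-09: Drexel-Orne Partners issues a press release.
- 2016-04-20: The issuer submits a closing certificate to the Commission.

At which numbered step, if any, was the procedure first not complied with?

(1) due by 2015-12-02 + 87 days = 2016-02-27; completed 2015-12-03, before the deadline.
(2) due by 2015-12-03 + 32 days = 2016-01-04; 2015-12-06 is within that limit.
(3) permitted from 2015-12-06 + 35 days = 2016-01-10 onward; done 2016-01-11, after the minimum wait.
(4) due by 2016-01-11 + 90 days = 2016-04-10; 2016-01-12 is within that limit.
(5) the permitted window runs from 2016-01-12 + 15 = 2016-01-27 to 2016-01-12 + 24 = 2016-02-05; done 2016-01-28, which is between those dates.
(6) permitted from 2016-02-24 + 21 days = 2016-03-16 onward; done 2016-03-17 — permitted.
(7) the permitted window runs from 2016-03-17 + 7 = 2016-03-24 to 2016-03-17 + 46 = 2016-05-02; done 2016-04-20 — within the window.

None — every step was satisfied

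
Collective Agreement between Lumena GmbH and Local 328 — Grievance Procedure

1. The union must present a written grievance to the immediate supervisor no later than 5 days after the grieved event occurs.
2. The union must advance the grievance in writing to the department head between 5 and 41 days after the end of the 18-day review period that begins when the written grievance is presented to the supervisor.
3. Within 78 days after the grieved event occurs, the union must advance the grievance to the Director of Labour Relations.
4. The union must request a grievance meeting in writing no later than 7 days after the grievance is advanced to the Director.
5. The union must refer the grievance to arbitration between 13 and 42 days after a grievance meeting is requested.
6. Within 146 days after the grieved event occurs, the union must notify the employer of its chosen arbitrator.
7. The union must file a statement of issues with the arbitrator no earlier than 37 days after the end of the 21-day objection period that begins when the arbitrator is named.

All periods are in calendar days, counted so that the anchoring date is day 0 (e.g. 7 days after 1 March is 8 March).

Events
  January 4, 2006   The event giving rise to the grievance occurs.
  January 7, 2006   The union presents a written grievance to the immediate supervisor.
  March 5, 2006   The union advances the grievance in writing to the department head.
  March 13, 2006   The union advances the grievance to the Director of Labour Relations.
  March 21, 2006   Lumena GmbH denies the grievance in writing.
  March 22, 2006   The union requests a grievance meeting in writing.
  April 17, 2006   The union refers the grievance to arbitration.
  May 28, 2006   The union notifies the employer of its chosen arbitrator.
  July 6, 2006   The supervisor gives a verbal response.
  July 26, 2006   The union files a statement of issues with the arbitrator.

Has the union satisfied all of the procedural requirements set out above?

No

Step 1 — counting 5 days from January 4, 2006 (when the grieved event occurs) gives a deadline of January 9, 2006; completed January 7, 2006, before the deadline.
Step 2 — 5 and 41 days from January 25, 2006 (end of the 18-day review period, which began when the written grievance is presented to the supervisor on January 7, 2006) are January 30, 2006 and March 7, 2006 respectively; done March 5, 2006 — within the window.
Step 3 — counting 78 days from January 4, 2006 (when the grieved event occurs) gives a deadline of March 23, 2006; March 13, 2006 is within that limit.
Step 4 — counting 7 days from March 13, 2006 (when the grievance is advanced to the Director) gives a deadline of March 20, 2006; done March 22, 2006 — 2 days late.
No need to go further; step 4 was not satisfied.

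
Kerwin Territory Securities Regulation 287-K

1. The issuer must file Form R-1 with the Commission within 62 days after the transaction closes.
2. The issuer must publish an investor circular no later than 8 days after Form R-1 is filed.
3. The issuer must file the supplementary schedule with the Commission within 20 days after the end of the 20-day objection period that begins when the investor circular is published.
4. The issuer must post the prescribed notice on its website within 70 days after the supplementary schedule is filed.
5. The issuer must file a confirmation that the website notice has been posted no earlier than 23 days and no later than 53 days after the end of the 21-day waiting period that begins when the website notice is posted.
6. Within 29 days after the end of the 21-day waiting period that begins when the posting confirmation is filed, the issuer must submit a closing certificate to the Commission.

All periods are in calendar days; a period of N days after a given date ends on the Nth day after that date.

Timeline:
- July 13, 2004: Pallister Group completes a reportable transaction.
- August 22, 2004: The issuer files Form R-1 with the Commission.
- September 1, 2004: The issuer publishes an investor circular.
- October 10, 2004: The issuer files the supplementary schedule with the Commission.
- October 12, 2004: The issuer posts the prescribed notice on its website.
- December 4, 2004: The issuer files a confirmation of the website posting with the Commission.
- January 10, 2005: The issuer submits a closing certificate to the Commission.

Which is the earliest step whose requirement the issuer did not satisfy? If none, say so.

(1) due by July 13, 2004 + 62 days = September 13, 2004; done August 22, 2004 — timely.
(2) due by August 22, 2004 + 8 days = August 30, 2004; done September 1, 2004 — 2 days late.

Step 2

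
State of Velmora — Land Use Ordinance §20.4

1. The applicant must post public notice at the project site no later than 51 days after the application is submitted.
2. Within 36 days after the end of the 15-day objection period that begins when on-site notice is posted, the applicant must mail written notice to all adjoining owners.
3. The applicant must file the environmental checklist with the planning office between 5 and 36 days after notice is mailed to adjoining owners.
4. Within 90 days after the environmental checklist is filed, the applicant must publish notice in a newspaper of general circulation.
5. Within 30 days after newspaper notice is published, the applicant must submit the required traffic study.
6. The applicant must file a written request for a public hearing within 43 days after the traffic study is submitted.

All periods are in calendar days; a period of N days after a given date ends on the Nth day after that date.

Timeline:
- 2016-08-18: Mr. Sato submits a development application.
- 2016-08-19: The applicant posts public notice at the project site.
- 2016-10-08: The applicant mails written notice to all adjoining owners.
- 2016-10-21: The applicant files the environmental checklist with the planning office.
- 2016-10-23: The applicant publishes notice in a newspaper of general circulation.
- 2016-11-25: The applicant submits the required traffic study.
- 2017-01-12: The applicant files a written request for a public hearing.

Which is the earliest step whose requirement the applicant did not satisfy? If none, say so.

(1) due by 2016-08-18 + 51 days = 2016-10-08; 2016-08-19 is within that limit.
(2) due by 2016-09-03 + 36 days = 2016-10-09; done 2016-10-08 — timely.
(3) the permitted window runs from 2016-10-08 + 5 = 2016-10-13 to 2016-10-08 + 36 = 2016-11-13; done 2016-10-21 — within the window.
(4) due by 2016-10-21 + 90 days = 2017-01-19; completed 2016-10-23, before the deadline.
(5) due by 2016-10-23 + 30 days = 2016-11-22; not done until 2016-11-25, 3 days after the deadline.
No need to go further; step 5 was not satisfied.

Step 5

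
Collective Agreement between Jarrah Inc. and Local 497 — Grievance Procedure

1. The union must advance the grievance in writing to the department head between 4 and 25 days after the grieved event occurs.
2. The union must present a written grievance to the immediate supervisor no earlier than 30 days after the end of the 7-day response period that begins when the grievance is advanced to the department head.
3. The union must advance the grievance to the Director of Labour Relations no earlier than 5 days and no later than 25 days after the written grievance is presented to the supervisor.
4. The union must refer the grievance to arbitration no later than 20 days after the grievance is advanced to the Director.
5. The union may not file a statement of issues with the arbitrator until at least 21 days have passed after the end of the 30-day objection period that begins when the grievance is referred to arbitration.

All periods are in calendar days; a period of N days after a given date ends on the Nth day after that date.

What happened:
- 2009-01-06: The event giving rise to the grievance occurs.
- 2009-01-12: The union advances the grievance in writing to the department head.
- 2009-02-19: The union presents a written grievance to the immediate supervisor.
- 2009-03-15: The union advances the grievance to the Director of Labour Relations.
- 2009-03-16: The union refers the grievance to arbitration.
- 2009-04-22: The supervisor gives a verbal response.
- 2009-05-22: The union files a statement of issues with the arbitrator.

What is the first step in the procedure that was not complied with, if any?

None — every step was satisfied

(1) the permitted window runs from 2009-01-06 + 4 = 2009-01-10 to 2009-01-06 + 25 = 2009-01-31; 2009-01-12 falls inside that range.
(2) permitted from 2009-01-19 + 30 days = 2009-02-18 onward; done 2009-02-19, after the minimum wait.
(3) the permitted window runs from 2009-02-19 + 5 = 2009-02-24 to 2009-02-19 + 25 = 2009-03-16; done 2009-03-15 — within the window.
(4) due by 2009-03-15 + 20 days = 2009-04-04; 2009-03-16 is within that limit.
(5) permitted from 2009-04-15 + 21 days = 2009-05-06 onward; done 2009-05-22 — permitted.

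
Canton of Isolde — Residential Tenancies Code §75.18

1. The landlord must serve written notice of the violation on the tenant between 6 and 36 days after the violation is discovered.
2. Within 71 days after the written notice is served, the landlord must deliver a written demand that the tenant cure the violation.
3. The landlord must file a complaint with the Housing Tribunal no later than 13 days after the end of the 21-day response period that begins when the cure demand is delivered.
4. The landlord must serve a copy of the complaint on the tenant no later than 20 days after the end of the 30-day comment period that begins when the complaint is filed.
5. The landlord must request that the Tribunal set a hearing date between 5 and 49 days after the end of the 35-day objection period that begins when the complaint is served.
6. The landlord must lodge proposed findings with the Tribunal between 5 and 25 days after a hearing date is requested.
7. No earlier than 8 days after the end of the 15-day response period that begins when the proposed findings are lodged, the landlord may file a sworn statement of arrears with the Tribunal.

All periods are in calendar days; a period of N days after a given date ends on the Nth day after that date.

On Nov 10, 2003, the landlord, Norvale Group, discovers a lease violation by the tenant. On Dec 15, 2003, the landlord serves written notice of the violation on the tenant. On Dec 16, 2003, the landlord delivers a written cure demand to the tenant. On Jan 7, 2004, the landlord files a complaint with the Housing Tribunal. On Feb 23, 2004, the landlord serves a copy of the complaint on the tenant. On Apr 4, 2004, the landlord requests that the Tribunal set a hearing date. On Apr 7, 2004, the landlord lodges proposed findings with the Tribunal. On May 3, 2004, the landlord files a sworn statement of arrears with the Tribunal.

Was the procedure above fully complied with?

Step 1: the window is 6–36 days after Nov 10, 2003 (when the violation is discovered), so Nov 16, 2003 through Dec 16, 2003; Dec 15, 2003 falls inside that range.
Step 2: 71 days after Dec 15, 2003 (when the written notice is served) is Feb 24, 2004; Dec 16, 2003 is within that limit.
Step 3: 13 days after Jan 6, 2004 (end of the 21-day response period, which began when the cure demand is delivered on Dec 16, 2003) is Jan 19, 2004; Jan 7, 2004 is within that limit.
Step 4: 20 days after Feb 6, 2004 (end of the 30-day comment period, which began when the complaint is filed on Jan 7, 2004) is Feb 26, 2004; Feb 23, 2004 is within that limit.
Step 5: the window is 5–49 days after Mar 29, 2004 (end of the 35-day objection period, which began when the complaint is served on Feb 23, 2004), so Apr 3, 2004 through May 17, 2004; Apr 4, 2004 falls inside that range.
Step 6: the window is 5–25 days after Apr 4, 2004 (when a hearing date is requested), so Apr 9, 2004 through Apr 29, 2004; done Apr 7, 2004 — 2 days before the window opened.

No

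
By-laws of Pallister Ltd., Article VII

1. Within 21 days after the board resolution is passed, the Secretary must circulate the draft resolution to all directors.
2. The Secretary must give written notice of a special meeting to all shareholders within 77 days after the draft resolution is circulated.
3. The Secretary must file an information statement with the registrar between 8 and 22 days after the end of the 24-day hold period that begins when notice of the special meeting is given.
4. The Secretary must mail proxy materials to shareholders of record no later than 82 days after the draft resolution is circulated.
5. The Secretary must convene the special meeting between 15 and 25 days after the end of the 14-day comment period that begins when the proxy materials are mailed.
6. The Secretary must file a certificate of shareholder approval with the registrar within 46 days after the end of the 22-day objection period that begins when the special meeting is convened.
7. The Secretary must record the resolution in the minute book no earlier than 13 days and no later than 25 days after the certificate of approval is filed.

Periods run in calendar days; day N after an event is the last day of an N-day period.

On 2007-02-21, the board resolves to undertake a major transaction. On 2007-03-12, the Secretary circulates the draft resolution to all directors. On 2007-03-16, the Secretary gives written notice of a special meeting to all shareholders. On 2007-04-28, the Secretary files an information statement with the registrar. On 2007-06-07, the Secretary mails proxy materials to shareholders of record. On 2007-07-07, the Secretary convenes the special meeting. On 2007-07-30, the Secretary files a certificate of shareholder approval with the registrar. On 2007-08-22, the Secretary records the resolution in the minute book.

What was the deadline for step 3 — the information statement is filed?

Notice of the special meeting is given on 2007-03-16; the 24-day hold period therefore ends 2007-04-09, and step 3 runs from that date. The window is 8–22 days after 2007-04-09; it closes on 2007-05-01.

2007-05-01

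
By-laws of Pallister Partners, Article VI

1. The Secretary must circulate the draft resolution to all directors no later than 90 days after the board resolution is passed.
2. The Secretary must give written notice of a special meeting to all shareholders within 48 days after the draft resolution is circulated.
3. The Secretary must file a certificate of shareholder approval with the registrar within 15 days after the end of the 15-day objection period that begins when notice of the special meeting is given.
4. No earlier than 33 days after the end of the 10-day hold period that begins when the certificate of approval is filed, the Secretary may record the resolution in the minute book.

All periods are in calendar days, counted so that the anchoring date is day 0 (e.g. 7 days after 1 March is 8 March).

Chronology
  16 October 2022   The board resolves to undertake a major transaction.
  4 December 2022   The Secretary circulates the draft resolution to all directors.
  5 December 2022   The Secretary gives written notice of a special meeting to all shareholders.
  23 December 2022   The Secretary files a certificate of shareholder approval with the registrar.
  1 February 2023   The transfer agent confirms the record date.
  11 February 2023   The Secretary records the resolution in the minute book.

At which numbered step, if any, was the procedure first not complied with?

(1) due by 16 October 2022 + 90 days = 14 January 2023; completed 4 December 2022, before the deadline.
(2) due by 4 December 2022 + 48 days = 21 January 2023; done 5 December 2022 — timely.
(3) due by 20 December 2022 + 15 days = 4 January 2023; done 23 December 2022 — timely.
(4) permitted from 2 January 2023 + 33 days = 4 February 2023 onward; 11 February 2023 is on or after that date.

None — every step was satisfied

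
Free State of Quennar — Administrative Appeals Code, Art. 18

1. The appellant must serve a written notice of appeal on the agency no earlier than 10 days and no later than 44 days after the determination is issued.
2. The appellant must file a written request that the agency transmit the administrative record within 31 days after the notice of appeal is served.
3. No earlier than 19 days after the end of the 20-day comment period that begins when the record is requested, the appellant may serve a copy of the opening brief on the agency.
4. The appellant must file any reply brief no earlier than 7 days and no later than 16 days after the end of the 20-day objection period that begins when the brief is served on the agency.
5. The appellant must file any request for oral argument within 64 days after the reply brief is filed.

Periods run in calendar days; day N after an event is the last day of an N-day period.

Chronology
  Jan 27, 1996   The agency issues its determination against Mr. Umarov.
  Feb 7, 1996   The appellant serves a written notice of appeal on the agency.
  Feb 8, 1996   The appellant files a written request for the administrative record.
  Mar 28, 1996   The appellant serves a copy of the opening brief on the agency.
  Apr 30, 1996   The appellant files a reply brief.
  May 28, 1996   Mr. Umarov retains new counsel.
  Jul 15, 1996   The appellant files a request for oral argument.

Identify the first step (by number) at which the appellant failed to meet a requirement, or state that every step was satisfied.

Step 1: the window is 10–44 days after Jan 27, 1996 (when the determination is issued), so Feb 6, 1996 through Mar 11, 1996; done Feb 7, 1996, which is between those dates.
Step 2: 31 days after Feb 7, 1996 (when the notice of appeal is served) is Mar 9, 1996; completed Feb 8, 1996, before the deadline.
Step 3: the earliest permitted date is 19 days after Feb 28, 1996 (end of the 20-day comment period, which began when the record is requested on Feb 8, 1996), i.e. Mar 18, 1996; done Mar 28, 1996, after the minimum wait.
Step 4: the window is 7–16 days after Apr 17, 1996 (end of the 20-day objection period, which began when the brief is served on the agency on Mar 28, 1996), so Apr 24, 1996 through May 3, 1996; Apr 30, 1996 falls inside that range.
Step 5: 64 days after Apr 30, 1996 (when the reply brief is filed) is Jul 3, 1996; Jul 15, 1996 misses that deadline by 12 days.
That is the first point of non-compliance.

Step 5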